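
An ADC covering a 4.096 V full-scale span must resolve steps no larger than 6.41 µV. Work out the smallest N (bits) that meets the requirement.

20 bits

Number of steps required ≥ 4.096 V / 6.41 µV = 639001.56.
Need 2^N ≥ 639001.56; 2^19 = 524288, 2^20 = 1048576.
Minimum N = 20.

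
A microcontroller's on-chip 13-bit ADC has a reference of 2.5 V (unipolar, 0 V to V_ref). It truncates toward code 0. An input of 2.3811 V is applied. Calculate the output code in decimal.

code 7802

Full-scale span = 2.5 V; LSB = 2.5/2^13 = 305.18 µV.
(V_in − V_low)/LSB = (2.3811 − 0) / 0.000305176 = 7802.388.
⌊·⌋(7802.388) = 7802.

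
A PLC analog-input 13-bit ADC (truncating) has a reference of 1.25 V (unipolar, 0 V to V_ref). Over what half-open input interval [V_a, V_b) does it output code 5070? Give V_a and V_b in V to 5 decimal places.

LSB = 1.25/2^13 = 152.59 µV.
V_a = V_low + 5070·LSB = 0.773621 V; V_b = V_low + 5071·LSB = 0.773773 V.

[0.77362 V, 0.77377 V)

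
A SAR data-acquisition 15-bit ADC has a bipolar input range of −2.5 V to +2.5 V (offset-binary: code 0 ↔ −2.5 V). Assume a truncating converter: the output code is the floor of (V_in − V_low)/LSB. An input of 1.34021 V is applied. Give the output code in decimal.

With 32768 levels over 5 V, one step is 152.59 µV.
(V_in − V_low)/LSB = (1.34021 − (−2.5)) / 0.000152588 = 25167.200.
⌊·⌋(25167.200) = 25167.

code 25167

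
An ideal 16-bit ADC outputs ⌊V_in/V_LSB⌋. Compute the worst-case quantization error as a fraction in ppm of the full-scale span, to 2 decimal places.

Truncating → worst-case error = 1 LSB = V_FS/2^16, so 1e+06/65536 = 15.2588 ppm of full scale.

15.26 ppm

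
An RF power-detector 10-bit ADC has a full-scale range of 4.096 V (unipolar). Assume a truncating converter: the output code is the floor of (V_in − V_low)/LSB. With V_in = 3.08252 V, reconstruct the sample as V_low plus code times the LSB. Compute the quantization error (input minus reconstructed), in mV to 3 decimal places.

Step size: 4.096 V ÷ 2^10 = 4.000 mV.
Scaled input = 770.6300 LSBs, so code = 770.
Reconstructed: 3.08 V.
V_in − V_rec = 0.00252 V = 2.520 mV.

2.520 mV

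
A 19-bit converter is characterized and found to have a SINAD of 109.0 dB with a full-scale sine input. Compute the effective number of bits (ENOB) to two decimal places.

ENOB = (SINAD − 1.76) / 6.02 = (109.0 − 1.76)/6.02 = 17.814.

17.81 bits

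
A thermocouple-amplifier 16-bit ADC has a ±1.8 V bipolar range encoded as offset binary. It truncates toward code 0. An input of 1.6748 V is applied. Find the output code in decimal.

code 63256

LSB = 3.6 V / 65536 = 54.93 µV.
(1.6748 − (−1.8)) / 5.49316e-05 = 63256.804 LSBs.
So the output code is 63256.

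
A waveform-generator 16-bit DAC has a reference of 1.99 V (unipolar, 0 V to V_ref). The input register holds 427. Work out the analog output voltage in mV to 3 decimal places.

12.966 mV

LSB = 1.99 V / 2^16 = 30.36 µV.
V_out = 0 + 427 × 3.0365e-05 V = 0.0129659 V.
= 12.966 mV.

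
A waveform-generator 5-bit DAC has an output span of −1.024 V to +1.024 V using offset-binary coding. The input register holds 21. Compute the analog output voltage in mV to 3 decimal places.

LSB = 2.048 V / 2^5 = 64.000 mV.
V_out = (−1.024) + 21 × 0.064 V = 0.32 V.
= 320.000 mV.

320.000 mV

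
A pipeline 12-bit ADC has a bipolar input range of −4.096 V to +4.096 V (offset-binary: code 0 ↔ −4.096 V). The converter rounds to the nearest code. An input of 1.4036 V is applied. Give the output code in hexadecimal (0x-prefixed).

code 0xABE (decimal 2750)

With 4096 levels over 8.192 V, one step is 2.000 mV.
(1.4036 − (−4.096)) / 0.002 = 2749.800 LSBs.
So the output code is 2750.
In hexadecimal (0x-prefixed): 0xABE.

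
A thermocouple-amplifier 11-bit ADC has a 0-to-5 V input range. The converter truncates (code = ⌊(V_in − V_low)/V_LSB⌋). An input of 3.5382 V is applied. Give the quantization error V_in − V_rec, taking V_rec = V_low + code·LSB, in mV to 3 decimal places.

Step size: 5 V ÷ 2^11 = 2.441 mV.
(3.5382 − 0)/0.00244141 = 1449.2467; ⌊·⌋ gives code 1449.
V_rec = 0 + 1449·0.00244141 = 3.5375977 V.
V_in − V_rec = 0.000602344 V = 0.602 mV.

0.602 mV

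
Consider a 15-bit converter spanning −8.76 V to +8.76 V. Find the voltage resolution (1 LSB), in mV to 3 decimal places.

Full-scale span = 17.52 V.
LSB = 17.52 / 2^15 = 17.52 / 32768 = 0.000534668 V = 0.535 mV.

0.535 mV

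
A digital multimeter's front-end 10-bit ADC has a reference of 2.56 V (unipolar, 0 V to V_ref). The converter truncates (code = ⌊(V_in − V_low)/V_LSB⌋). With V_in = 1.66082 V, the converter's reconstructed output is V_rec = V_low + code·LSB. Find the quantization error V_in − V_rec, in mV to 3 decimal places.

0.820 mV

Step size: 2.56 V ÷ 2^10 = 2.500 mV.
(1.66082 − 0)/0.0025 = 664.3280; ⌊·⌋ gives code 664.
Code 664 maps back to 0 + 664×0.0025 V = 1.66 V.
V_in − V_rec = 0.00082 V = 0.820 mV.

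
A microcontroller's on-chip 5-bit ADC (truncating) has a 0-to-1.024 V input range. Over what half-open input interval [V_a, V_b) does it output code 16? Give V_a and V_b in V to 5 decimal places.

LSB = 1.024/2^5 = 32.000 mV.
V_a = V_low + 16·LSB = 0.512 V; V_b = V_low + 17·LSB = 0.544 V.

[0.51200 V, 0.54400 V)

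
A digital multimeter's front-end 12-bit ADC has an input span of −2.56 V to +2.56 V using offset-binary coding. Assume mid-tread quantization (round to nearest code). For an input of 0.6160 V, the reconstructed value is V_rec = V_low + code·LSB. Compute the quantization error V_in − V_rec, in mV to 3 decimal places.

LSB = 5.12/2^12 = 1.250 mV.
Scaled input = 2540.8000 LSBs, so code = 2541.
Reconstructed: 0.61625 V.
Difference: -0.00025 V → -0.250 mV.

-0.250 mV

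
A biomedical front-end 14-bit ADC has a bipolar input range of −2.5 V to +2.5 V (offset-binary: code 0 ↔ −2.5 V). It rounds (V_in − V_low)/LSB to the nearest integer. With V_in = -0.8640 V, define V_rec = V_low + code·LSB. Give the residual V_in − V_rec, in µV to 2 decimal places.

One LSB is 5 V / 16384 = 305.18 µV.
(V_in − V_low)/LSB = (-0.8640 − (−2.5))/0.000305176 = 5360.8448 → code 5361 (round).
Code 5361 maps back to (−2.5) + 5361×0.000305176 V = -0.86395264 V.
Difference: -4.73633e-05 V → -47.36 µV.

-47.36 µV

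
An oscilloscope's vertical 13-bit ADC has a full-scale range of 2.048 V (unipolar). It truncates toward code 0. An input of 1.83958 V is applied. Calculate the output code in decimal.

With 8192 levels over 2.048 V, one step is 250.00 µV.
(V_in − V_low)/LSB = (1.83958 − 0) / 0.00025 = 7358.320.
Floor → code 7358.

code 7358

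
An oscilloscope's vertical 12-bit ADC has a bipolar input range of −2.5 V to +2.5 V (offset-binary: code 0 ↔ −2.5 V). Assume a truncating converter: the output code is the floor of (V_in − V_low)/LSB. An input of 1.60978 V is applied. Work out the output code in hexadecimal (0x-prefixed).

Full-scale span = 5 V; LSB = 5/2^12 = 1.221 mV.
Input sits at 3366.732 steps above V_low.
⌊·⌋(3366.732) = 3366.
In hexadecimal (0x-prefixed): 0xD26.

code 0xD26 (decimal 3366)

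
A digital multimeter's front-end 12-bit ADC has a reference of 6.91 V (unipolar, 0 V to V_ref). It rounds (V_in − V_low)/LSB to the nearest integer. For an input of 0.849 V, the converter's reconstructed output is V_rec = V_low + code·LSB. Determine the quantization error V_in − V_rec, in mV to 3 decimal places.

0.433 mV

One LSB is 6.91 V / 4096 = 1.687 mV.
Scaled input = 503.2567 LSBs, so code = 503.
Code 503 maps back to 0 + 503×0.00168701 V = 0.84856689 V.
Error = 0.849 − 0.84856689 = 0.000433105 V = 0.433 mV.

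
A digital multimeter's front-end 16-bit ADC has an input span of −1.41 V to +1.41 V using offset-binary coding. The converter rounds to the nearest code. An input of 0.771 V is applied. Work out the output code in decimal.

code 50686

With 65536 levels over 2.82 V, one step is 43.03 µV.
(V_in − V_low)/LSB = (0.771 − (−1.41)) / 4.30298e-05 = 50685.821.
So the output code is 50686.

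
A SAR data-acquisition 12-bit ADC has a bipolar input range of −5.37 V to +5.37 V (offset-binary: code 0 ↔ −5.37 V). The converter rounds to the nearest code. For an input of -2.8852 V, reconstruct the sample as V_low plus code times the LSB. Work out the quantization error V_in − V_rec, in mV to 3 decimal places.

Step size: 10.74 V ÷ 2^12 = 2.622 mV.
Scaled input = 947.6481 LSBs, so code = 948.
V_rec = (−5.37) + 948·0.00262207 = -2.8842773 V.
Difference: -0.000922656 V → -0.923 mV.

-0.923 mV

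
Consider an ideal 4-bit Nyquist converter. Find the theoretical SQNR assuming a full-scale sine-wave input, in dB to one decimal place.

25.8 dB

SNR ≈ 6.02·N + 1.76 dB = 6.02·4 + 1.76 = 25.84 dB.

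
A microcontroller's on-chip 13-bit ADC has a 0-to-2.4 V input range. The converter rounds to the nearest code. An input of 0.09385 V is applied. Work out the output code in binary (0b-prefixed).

Full-scale span = 2.4 V; LSB = 2.4/2^13 = 292.97 µV.
(V_in − V_low)/LSB = (0.09385 − 0) / 0.000292969 = 320.341.
So the output code is 320.
In binary (0b-prefixed): 0b101000000.

code 0b101000000 (decimal 320)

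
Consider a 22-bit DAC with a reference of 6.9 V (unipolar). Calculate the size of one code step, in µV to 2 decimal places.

1.65 µV

Full-scale span = 6.9 V.
LSB = 6.9 / 2^22 = 6.9 / 4194304 = 1.64509e-06 V = 1.65 µV.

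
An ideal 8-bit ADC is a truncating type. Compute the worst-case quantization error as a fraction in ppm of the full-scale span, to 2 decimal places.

3906.25 ppm

Truncating → worst-case error = 1 LSB = V_FS/2^8, so 1e+06/256 = 3906.25 ppm of full scale.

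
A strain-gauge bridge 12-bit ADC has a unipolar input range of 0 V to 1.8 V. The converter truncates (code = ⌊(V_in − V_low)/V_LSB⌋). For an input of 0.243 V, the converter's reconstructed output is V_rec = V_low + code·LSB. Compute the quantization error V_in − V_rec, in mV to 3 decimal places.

0.422 mV

LSB = 1.8/2^12 = 439.45 µV.
(0.243 − 0)/0.000439453 = 552.9600; ⌊·⌋ gives code 552.
V_rec = 0 + 552·0.000439453 = 0.24257813 V.
Error = 0.243 − 0.24257813 = 0.000421875 V = 0.422 mV.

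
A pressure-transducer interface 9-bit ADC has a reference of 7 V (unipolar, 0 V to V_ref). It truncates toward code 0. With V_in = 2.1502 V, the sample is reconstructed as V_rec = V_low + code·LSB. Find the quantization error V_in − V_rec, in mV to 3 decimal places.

LSB = 7/2^9 = 13.672 mV.
(2.1502 − 0)/0.0136719 = 157.2718; ⌊·⌋ gives code 157.
Reconstructed: 2.1464844 V.
V_in − V_rec = 0.00371563 V = 3.716 mV.

3.716 mV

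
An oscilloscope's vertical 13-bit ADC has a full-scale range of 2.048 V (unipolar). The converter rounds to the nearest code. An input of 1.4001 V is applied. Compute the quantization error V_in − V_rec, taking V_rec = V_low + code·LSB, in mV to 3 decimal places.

0.100 mV

One LSB is 2.048 V / 8192 = 250.00 µV.
(V_in − V_low)/LSB = (1.4001 − 0)/0.00025 = 5600.4000 → code 5600 (round).
Code 5600 maps back to 0 + 5600×0.00025 V = 1.4 V.
Error = 1.4001 − 1.4 = 0.0001 V = 0.100 mV.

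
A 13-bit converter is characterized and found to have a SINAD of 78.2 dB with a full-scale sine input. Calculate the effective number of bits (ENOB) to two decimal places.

ENOB = (SINAD − 1.76) / 6.02 = (78.2 − 1.76)/6.02 = 12.698.

12.70 bits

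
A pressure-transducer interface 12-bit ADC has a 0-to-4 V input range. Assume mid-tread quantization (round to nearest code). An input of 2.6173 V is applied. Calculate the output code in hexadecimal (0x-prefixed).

code 0xA78 (decimal 2680)

LSB = 4 V / 4096 = 0.977 mV.
(V_in − V_low)/LSB = (2.6173 − 0) / 0.000976562 = 2680.115.
round(2680.115) = 2680.
In hexadecimal (0x-prefixed): 0xA78.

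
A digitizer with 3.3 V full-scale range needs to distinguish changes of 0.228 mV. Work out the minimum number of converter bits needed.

14 bits

Number of steps required ≥ 3.3 V / 0.228 mV = 14473.68.
Need 2^N ≥ 14473.68; 2^13 = 8192, 2^14 = 16384.
Minimum N = 14.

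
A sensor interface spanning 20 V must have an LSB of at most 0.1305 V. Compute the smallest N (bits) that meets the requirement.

8 bits

Number of steps required ≥ 20 V / 0.1305 V = 153.26.
Need 2^N ≥ 153.26; 2^7 = 128, 2^8 = 256.
Minimum N = 8.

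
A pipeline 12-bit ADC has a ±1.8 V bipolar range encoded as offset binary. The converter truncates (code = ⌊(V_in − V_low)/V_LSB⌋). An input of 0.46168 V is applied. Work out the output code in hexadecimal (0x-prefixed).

code 0xA0D (decimal 2573)

Full-scale span = 3.6 V; LSB = 3.6/2^12 = 0.879 mV.
(V_in − V_low)/LSB = (0.46168 − (−1.8)) / 0.000878906 = 2573.289.
⌊·⌋(2573.289) = 2573.
In hexadecimal (0x-prefixed): 0xA0D.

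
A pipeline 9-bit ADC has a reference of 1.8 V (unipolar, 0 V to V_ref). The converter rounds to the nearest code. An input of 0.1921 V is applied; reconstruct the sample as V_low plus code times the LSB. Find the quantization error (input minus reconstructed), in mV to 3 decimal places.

LSB = 1.8/2^9 = 3.516 mV.
(V_in − V_low)/LSB = (0.1921 − 0)/0.00351563 = 54.6418 → code 55 (round).
Reconstructed: 0.19335938 V.
Difference: -0.00125938 V → -1.259 mV.

-1.259 mV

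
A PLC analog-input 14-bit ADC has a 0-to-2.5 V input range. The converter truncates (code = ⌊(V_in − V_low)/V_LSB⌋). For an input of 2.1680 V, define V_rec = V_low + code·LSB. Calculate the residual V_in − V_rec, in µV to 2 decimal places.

LSB = 2.5/2^14 = 152.59 µV.
Scaled input = 14208.2048 LSBs, so code = 14208.
Reconstructed: 2.1679688 V.
Difference: 3.125e-05 V → 31.25 µV.

31.25 µV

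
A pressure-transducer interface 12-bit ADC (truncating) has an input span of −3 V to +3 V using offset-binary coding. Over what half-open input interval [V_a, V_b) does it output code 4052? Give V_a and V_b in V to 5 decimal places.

[2.93555 V, 2.93701 V)

LSB = 6/2^12 = 1.465 mV.
V_a = V_low + 4052·LSB = 2.93555 V; V_b = V_low + 4053·LSB = 2.93701 V.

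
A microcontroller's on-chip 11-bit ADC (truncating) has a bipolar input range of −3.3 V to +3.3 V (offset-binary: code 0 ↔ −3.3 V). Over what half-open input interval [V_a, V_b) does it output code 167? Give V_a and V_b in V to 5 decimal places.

LSB = 6.6/2^11 = 3.223 mV.
V_a = V_low + 167·LSB = -2.76182 V; V_b = V_low + 168·LSB = -2.75859 V.

[-2.76182 V, -2.75859 V)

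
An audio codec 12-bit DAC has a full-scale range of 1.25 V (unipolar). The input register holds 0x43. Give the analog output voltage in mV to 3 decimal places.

20.447 mV

LSB = 1.25 V / 2^12 = 305.18 µV.
Code 0x43 = 67 decimal.
V_out = 0 + 67 × 0.000305176 V = 0.0204468 V.
= 20.447 mV.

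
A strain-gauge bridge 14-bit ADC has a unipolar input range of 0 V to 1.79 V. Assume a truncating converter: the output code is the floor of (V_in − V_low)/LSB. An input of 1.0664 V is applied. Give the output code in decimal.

LSB = 1.79 V / 16384 = 109.25 µV.
Input sits at 9760.837 steps above V_low.
Floor → code 9760.

code 9760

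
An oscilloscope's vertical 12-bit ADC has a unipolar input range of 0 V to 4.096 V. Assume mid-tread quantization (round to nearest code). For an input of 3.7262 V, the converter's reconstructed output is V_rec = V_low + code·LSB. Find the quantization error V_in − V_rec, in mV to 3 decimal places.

One LSB is 4.096 V / 4096 = 1.000 mV.
Scaled input = 3726.2000 LSBs, so code = 3726.
Code 3726 maps back to 0 + 3726×0.001 V = 3.726 V.
Difference: 0.0002 V → 0.200 mV.

0.200 mV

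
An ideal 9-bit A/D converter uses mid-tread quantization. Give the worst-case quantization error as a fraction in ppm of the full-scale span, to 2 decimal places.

Rounding → worst-case error = ½ LSB = V_FS/2^10, so 1e+06/1024 = 976.562 ppm of full scale.

976.56 ppm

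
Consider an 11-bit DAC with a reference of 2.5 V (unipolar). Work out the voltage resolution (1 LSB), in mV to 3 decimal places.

1.221 mV

Full-scale span = 2.5 V.
LSB = 2.5 / 2^11 = 2.5 / 2048 = 0.0012207 V = 1.221 mV.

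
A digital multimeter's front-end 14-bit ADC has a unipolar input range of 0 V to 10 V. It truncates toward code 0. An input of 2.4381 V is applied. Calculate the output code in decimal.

code 3994

LSB = 10 V / 16384 = 0.610 mV.
(2.4381 − 0) / 0.000610352 = 3994.583 LSBs.
So the output code is 3994.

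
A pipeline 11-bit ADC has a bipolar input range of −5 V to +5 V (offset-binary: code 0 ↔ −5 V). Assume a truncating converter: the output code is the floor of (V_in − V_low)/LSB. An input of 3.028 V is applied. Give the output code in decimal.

LSB = 10 V / 2048 = 4.883 mV.
(3.028 − (−5)) / 0.00488281 = 1644.134 LSBs.
So the output code is 1644.

code 1644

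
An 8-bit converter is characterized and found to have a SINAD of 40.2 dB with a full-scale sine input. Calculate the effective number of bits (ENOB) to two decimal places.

ENOB = (SINAD − 1.76) / 6.02 = (40.2 − 1.76)/6.02 = 6.385.

6.39 bits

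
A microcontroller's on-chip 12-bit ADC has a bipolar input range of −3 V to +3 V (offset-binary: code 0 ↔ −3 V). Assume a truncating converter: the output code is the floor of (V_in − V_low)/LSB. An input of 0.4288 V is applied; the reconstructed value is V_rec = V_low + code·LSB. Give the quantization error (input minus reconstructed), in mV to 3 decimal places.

1.066 mV

One LSB is 6 V / 4096 = 1.465 mV.
(V_in − V_low)/LSB = (0.4288 − (−3))/0.00146484 = 2340.7275 → code 2340 (floor).
V_rec = (−3) + 2340·0.00146484 = 0.42773438 V.
V_in − V_rec = 0.00106562 V = 1.066 mV.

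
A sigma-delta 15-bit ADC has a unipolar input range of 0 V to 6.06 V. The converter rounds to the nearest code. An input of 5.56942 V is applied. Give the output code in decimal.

Full-scale span = 6.06 V; LSB = 6.06/2^15 = 184.94 µV.
(V_in − V_low)/LSB = (5.56942 − 0) / 0.000184937 = 30115.306.
Round → code 30115.

code 30115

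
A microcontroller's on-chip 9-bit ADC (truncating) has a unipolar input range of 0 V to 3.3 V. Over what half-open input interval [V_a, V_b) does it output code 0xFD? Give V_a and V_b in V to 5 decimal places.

[1.63066 V, 1.63711 V)

LSB = 3.3/2^9 = 6.445 mV.
Code 0xFD = 253 decimal.
V_a = V_low + 253·LSB = 1.63066 V; V_b = V_low + 254·LSB = 1.63711 V.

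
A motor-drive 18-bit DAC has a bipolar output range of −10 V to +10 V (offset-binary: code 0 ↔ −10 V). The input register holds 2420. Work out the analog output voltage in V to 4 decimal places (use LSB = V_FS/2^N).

-9.8154 V

LSB = 20 V / 2^18 = 76.29 µV.
V_out = (−10) + 2420 × 7.62939e-05 V = -9.81537 V.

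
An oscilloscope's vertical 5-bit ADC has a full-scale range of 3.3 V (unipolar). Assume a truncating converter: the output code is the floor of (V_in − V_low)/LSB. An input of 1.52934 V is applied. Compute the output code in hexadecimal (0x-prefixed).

LSB = 3.3 V / 32 = 103.125 mV.
(V_in − V_low)/LSB = (1.52934 − 0) / 0.103125 = 14.830.
So the output code is 14.
In hexadecimal (0x-prefixed): 0xE.

code 0xE (decimal 14)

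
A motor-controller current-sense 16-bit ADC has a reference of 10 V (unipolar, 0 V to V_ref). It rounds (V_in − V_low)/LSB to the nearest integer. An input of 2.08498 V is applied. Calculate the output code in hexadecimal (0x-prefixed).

Full-scale span = 10 V; LSB = 10/2^16 = 152.59 µV.
(2.08498 − 0) / 0.000152588 = 13664.125 LSBs.
round(13664.125) = 13664.
In hexadecimal (0x-prefixed): 0x3560.

code 0x3560 (decimal 13664)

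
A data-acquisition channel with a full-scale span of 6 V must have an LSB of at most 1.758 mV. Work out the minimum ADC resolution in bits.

Number of steps required ≥ 6 V / 1.758 mV = 3412.97.
Need 2^N ≥ 3412.97; 2^11 = 2048, 2^12 = 4096.
Minimum N = 12.

12 bits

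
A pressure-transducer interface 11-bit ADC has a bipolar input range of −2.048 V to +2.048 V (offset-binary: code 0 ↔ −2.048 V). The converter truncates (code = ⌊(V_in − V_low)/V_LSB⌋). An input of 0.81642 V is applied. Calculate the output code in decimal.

code 1432

With 2048 levels over 4.096 V, one step is 2.000 mV.
(0.81642 − (−2.048)) / 0.002 = 1432.210 LSBs.
Floor → code 1432.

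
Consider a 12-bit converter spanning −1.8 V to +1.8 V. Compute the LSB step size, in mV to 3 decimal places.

Full-scale span = 3.6 V.
LSB = 3.6 / 2^12 = 3.6 / 4096 = 0.000878906 V = 0.879 mV.

0.879 mV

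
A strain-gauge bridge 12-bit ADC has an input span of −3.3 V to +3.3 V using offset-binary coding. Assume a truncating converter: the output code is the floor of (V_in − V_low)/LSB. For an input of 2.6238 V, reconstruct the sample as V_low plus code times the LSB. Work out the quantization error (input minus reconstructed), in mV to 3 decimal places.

Step size: 6.6 V ÷ 2^12 = 1.611 mV.
(2.6238 − (−3.3))/0.00161133 = 3676.3462; ⌊·⌋ gives code 3676.
Code 3676 maps back to (−3.3) + 3676×0.00161133 V = 2.6232422 V.
Difference: 0.000557813 V → 0.558 mV.

0.558 mV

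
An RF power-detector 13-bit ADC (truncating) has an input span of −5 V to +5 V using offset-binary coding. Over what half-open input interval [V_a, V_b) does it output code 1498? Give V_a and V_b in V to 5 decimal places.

LSB = 10/2^13 = 1.221 mV.
V_a = V_low + 1498·LSB = -3.17139 V; V_b = V_low + 1499·LSB = -3.17017 V.

[-3.17139 V, -3.17017 V)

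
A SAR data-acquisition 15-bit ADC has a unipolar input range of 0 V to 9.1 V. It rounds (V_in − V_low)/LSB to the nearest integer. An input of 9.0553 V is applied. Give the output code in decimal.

code 32607

Full-scale span = 9.1 V; LSB = 9.1/2^15 = 277.71 µV.
Input sits at 32607.041 steps above V_low.
round(32607.041) = 32607.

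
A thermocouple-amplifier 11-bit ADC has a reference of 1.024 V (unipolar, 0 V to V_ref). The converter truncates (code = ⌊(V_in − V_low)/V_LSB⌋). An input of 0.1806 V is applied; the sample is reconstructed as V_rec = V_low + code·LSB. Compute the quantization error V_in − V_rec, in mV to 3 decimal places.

0.100 mV

Step size: 1.024 V ÷ 2^11 = 0.500 mV.
(V_in − V_low)/LSB = (0.1806 − 0)/0.0005 = 361.2000 → code 361 (floor).
V_rec = 0 + 361·0.0005 = 0.1805 V.
Error = 0.1806 − 0.1805 = 0.0001 V = 0.100 mV.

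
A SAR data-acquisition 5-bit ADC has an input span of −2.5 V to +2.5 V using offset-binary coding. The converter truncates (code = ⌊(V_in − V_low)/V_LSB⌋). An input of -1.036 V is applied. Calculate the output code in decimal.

Full-scale span = 5 V; LSB = 5/2^5 = 156.250 mV.
(-1.036 − (−2.5)) / 0.15625 = 9.370 LSBs.
⌊·⌋(9.370) = 9.

code 9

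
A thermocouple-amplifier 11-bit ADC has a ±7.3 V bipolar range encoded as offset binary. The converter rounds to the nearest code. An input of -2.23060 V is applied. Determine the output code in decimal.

Full-scale span = 14.6 V; LSB = 14.6/2^11 = 7.129 mV.
(-2.23060 − (−7.3)) / 0.00712891 = 711.105 LSBs.
So the output code is 711.

code 711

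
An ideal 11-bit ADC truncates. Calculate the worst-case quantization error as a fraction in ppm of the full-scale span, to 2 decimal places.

Truncating → worst-case error = 1 LSB = V_FS/2^11, so 1e+06/2048 = 488.281 ppm of full scale.

488.28 ppm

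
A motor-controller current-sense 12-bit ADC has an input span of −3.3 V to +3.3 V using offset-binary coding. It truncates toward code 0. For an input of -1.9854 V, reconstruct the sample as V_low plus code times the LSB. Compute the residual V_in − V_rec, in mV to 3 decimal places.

One LSB is 6.6 V / 4096 = 1.611 mV.
Scaled input = 815.8487 LSBs, so code = 815.
Code 815 maps back to (−3.3) + 815×0.00161133 V = -1.9867676 V.
Difference: 0.00136758 V → 1.368 mV.

1.368 mV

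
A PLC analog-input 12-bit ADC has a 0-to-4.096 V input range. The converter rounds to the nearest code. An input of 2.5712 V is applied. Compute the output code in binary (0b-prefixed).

code 0b101000001011 (decimal 2571)

LSB = 4.096 V / 4096 = 1.000 mV.
(V_in − V_low)/LSB = (2.5712 − 0) / 0.001 = 2571.200.
round(2571.200) = 2571.
In binary (0b-prefixed): 0b101000001011.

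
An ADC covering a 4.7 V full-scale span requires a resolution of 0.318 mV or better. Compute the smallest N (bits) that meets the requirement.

14 bits

Number of steps required ≥ 4.7 V / 0.318 mV = 14779.87.
Need 2^N ≥ 14779.87; 2^13 = 8192, 2^14 = 16384.
Minimum N = 14.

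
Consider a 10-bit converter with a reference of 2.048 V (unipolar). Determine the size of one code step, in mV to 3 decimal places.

Full-scale span = 2.048 V.
LSB = 2.048 / 2^10 = 2.048 / 1024 = 0.002 V = 2.000 mV.

2.000 mV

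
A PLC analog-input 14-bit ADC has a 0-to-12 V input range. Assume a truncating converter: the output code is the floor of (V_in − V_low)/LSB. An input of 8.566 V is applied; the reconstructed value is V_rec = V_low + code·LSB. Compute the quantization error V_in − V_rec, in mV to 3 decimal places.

One LSB is 12 V / 16384 = 0.732 mV.
Scaled input = 11695.4453 LSBs, so code = 11695.
Code 11695 maps back to 0 + 11695×0.000732422 V = 8.5656738 V.
Error = 8.566 − 8.5656738 = 0.000326172 V = 0.326 mV.

0.326 mV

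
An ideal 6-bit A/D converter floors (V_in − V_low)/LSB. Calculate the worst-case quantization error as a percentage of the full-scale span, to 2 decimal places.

1.56 %

Truncating → worst-case error = 1 LSB = V_FS/2^6, so 100/64 = 1.5625 % of full scale.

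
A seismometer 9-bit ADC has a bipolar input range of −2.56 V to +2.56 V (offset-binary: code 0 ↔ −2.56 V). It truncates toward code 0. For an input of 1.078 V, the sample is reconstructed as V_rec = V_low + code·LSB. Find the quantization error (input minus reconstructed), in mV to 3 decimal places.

Step size: 5.12 V ÷ 2^9 = 10.000 mV.
Scaled input = 363.8000 LSBs, so code = 363.
Code 363 maps back to (−2.56) + 363×0.01 V = 1.07 V.
Error = 1.078 − 1.07 = 0.008 V = 8.000 mV.

8.000 mV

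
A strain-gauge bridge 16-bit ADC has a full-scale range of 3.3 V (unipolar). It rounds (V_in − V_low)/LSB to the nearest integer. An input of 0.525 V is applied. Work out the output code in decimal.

code 10426

With 65536 levels over 3.3 V, one step is 50.35 µV.
Input sits at 10426.182 steps above V_low.
So the output code is 10426.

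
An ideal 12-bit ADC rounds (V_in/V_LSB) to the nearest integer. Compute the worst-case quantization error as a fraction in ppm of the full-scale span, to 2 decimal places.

Rounding → worst-case error = ½ LSB = V_FS/2^13, so 1e+06/8192 = 122.07 ppm of full scale.

122.07 ppm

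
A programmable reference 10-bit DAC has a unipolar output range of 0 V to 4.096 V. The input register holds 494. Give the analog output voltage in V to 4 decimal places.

1.9760 V

LSB = 4.096 V / 2^10 = 4.000 mV.
V_out = 0 + 494 × 0.004 V = 1.976 V.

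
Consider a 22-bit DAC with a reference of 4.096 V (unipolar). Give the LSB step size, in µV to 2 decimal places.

Full-scale span = 4.096 V.
LSB = 4.096 / 2^22 = 4.096 / 4194304 = 9.76563e-07 V = 0.98 µV.

0.98 µV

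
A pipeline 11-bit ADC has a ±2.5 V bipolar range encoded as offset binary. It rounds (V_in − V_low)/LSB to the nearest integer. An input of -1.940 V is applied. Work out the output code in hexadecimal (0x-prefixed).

Full-scale span = 5 V; LSB = 5/2^11 = 2.441 mV.
(V_in − V_low)/LSB = (-1.940 − (−2.5)) / 0.00244141 = 229.376.
So the output code is 229.
In hexadecimal (0x-prefixed): 0xE5.

code 0xE5 (decimal 229)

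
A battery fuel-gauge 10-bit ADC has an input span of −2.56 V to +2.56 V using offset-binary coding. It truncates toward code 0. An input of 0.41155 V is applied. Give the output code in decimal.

With 1024 levels over 5.12 V, one step is 5.000 mV.
Input sits at 594.310 steps above V_low.
So the output code is 594.

code 594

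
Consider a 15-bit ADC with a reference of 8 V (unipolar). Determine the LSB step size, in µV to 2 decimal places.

Full-scale span = 8 V.
LSB = 8 / 2^15 = 8 / 32768 = 0.000244141 V = 244.14 µV.

244.14 µV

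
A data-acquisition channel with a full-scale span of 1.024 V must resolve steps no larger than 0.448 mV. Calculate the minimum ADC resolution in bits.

Number of steps required ≥ 1.024 V / 0.448 mV = 2285.71.
Need 2^N ≥ 2285.71; 2^11 = 2048, 2^12 = 4096.
Minimum N = 12.

12 bits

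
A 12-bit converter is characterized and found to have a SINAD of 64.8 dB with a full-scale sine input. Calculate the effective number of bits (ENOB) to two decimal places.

10.47 bits

ENOB = (SINAD − 1.76) / 6.02 = (64.8 − 1.76)/6.02 = 10.472.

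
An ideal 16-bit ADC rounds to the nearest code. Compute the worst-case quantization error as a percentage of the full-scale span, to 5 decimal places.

Rounding → worst-case error = ½ LSB = V_FS/2^17, so 100/131072 = 0.000762939 % of full scale.

0.00076 %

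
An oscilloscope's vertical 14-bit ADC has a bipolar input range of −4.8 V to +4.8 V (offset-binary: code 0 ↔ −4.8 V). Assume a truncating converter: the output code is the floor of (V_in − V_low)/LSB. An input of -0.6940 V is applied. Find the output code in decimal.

code 7007

Full-scale span = 9.6 V; LSB = 9.6/2^14 = 0.586 mV.
(V_in − V_low)/LSB = (-0.6940 − (−4.8)) / 0.000585937 = 7007.573.
So the output code is 7007.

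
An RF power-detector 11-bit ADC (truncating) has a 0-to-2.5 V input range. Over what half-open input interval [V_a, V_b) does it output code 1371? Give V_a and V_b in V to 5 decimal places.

[1.67358 V, 1.67480 V)

LSB = 2.5/2^11 = 1.221 mV.
V_a = V_low + 1371·LSB = 1.67358 V; V_b = V_low + 1372·LSB = 1.6748 V.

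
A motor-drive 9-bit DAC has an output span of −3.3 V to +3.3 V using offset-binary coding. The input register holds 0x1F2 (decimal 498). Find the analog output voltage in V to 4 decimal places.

LSB = 6.6 V / 2^9 = 12.891 mV.
Code 0x1F2 = 498 decimal.
V_out = (−3.3) + 498 × 0.0128906 V = 3.11953 V.

3.1195 V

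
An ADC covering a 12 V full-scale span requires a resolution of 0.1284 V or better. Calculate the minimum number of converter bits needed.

Number of steps required ≥ 12 V / 0.1284 V = 93.46.
Need 2^N ≥ 93.46; 2^6 = 64, 2^7 = 128.
Minimum N = 7.

7 bits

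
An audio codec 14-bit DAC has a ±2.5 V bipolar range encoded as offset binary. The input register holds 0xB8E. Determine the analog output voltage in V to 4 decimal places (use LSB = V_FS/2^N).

-1.5973 V

LSB = 5 V / 2^14 = 305.18 µV.
Code 0xB8E = 2958 decimal.
V_out = (−2.5) + 2958 × 0.000305176 V = -1.59729 V.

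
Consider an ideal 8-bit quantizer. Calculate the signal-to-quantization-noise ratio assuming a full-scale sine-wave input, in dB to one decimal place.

SNR ≈ 6.02·N + 1.76 dB = 6.02·8 + 1.76 = 49.92 dB.

49.9 dB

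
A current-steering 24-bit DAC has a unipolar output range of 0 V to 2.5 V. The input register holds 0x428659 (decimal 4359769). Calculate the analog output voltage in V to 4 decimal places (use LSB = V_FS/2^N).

0.6497 V

LSB = 2.5 V / 2^24 = 0.15 µV.
Code 0x428659 = 4359769 decimal.
V_out = 0 + 4359769 × 1.49012e-07 V = 0.649656 V.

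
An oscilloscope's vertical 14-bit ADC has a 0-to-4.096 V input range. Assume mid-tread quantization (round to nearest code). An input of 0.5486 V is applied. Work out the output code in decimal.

code 2194

With 16384 levels over 4.096 V, one step is 250.00 µV.
(V_in − V_low)/LSB = (0.5486 − 0) / 0.00025 = 2194.400.
round(2194.400) = 2194.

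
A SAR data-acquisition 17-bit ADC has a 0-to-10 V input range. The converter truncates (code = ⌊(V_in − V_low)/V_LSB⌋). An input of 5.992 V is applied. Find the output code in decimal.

With 131072 levels over 10 V, one step is 76.29 µV.
(V_in − V_low)/LSB = (5.992 − 0) / 7.62939e-05 = 78538.342.
So the output code is 78538.

code 78538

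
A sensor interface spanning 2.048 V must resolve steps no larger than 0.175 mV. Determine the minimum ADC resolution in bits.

14 bits

Number of steps required ≥ 2.048 V / 0.175 mV = 11702.86.
Need 2^N ≥ 11702.86; 2^13 = 8192, 2^14 = 16384.
Minimum N = 14.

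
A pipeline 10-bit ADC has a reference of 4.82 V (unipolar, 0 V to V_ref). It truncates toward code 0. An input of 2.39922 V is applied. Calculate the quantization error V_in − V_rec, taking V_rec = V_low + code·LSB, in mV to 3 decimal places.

One LSB is 4.82 V / 1024 = 4.707 mV.
(2.39922 − 0)/0.00470703 = 509.7098; ⌊·⌋ gives code 509.
V_rec = 0 + 509·0.00470703 = 2.3958789 V.
Error = 2.39922 − 2.3958789 = 0.00334109 V = 3.341 mV.

3.341 mV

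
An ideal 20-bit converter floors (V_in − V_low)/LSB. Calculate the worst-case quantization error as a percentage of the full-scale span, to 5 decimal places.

Truncating → worst-case error = 1 LSB = V_FS/2^20, so 100/1048576 = 9.53674e-05 % of full scale.

0.00010 %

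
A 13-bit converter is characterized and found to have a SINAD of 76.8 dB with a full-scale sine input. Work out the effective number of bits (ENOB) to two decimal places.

ENOB = (SINAD − 1.76) / 6.02 = (76.8 − 1.76)/6.02 = 12.465.

12.47 bits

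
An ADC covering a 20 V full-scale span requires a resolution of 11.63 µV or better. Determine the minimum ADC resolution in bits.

21 bits

Number of steps required ≥ 20 V / 11.63 µV = 1719690.46.
Need 2^N ≥ 1719690.46; 2^20 = 1048576, 2^21 = 2097152.
Minimum N = 21.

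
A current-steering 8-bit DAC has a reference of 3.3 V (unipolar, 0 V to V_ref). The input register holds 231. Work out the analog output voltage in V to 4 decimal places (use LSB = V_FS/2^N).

LSB = 3.3 V / 2^8 = 12.891 mV.
V_out = 0 + 231 × 0.0128906 V = 2.97773 V.

2.9777 V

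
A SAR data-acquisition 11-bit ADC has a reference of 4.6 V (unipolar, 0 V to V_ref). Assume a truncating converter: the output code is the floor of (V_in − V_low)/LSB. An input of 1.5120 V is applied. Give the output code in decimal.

code 673

Full-scale span = 4.6 V; LSB = 4.6/2^11 = 2.246 mV.
(V_in − V_low)/LSB = (1.5120 − 0) / 0.00224609 = 673.169.
So the output code is 673.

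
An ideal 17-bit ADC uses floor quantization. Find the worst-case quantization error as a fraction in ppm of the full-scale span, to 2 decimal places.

Truncating → worst-case error = 1 LSB = V_FS/2^17, so 1e+06/131072 = 7.62939 ppm of full scale.

7.63 ppm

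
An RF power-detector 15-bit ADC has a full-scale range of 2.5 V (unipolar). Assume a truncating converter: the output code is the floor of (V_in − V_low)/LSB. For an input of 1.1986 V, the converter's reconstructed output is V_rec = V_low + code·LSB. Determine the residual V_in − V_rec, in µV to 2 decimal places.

22.12 µV

One LSB is 2.5 V / 32768 = 76.29 µV.
Scaled input = 15710.2899 LSBs, so code = 15710.
Reconstructed: 1.1985779 V.
V_in − V_rec = 2.21191e-05 V = 22.12 µV.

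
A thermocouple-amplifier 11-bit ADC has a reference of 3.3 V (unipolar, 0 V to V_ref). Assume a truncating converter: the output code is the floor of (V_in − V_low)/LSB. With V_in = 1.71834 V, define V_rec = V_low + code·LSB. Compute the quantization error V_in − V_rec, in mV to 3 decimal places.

0.664 mV

One LSB is 3.3 V / 2048 = 1.611 mV.
(V_in − V_low)/LSB = (1.71834 − 0)/0.00161133 = 1066.4122 → code 1066 (floor).
Code 1066 maps back to 0 + 1066×0.00161133 V = 1.7176758 V.
Error = 1.71834 − 1.7176758 = 0.000664219 V = 0.664 mV.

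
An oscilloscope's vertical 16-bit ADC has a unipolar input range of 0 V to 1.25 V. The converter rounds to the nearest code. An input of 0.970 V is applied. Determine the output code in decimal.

code 50856

LSB = 1.25 V / 65536 = 19.07 µV.
(V_in − V_low)/LSB = (0.970 − 0) / 1.90735e-05 = 50855.936.
Round → code 50856.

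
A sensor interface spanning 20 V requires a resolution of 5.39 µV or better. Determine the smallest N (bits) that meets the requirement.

Number of steps required ≥ 20 V / 5.39 µV = 3710575.14.
Need 2^N ≥ 3710575.14; 2^21 = 2097152, 2^22 = 4194304.
Minimum N = 22.

22 bits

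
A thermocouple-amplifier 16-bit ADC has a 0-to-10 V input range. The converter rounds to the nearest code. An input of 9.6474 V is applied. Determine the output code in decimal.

code 63225

Full-scale span = 10 V; LSB = 10/2^16 = 152.59 µV.
Input sits at 63225.201 steps above V_low.
round(63225.201) = 63225.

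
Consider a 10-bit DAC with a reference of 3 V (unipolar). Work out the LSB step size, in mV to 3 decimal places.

2.930 mV

Full-scale span = 3 V.
LSB = 3 / 2^10 = 3 / 1024 = 0.00292969 V = 2.930 mV.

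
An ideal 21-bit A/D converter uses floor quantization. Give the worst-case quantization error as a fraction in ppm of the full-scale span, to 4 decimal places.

0.4768 ppm

Truncating → worst-case error = 1 LSB = V_FS/2^21, so 1e+06/2097152 = 0.476837 ppm of full scale.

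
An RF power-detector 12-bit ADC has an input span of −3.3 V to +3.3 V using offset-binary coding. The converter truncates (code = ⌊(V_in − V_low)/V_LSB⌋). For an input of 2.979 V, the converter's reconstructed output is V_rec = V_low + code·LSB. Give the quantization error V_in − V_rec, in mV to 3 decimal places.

1.266 mV

LSB = 6.6/2^12 = 1.611 mV.
Scaled input = 3896.7855 LSBs, so code = 3896.
Code 3896 maps back to (−3.3) + 3896×0.00161133 V = 2.9777344 V.
Error = 2.979 − 2.9777344 = 0.00126563 V = 1.266 mV.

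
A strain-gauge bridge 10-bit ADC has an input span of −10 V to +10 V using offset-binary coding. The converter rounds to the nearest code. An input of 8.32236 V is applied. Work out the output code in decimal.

Full-scale span = 20 V; LSB = 20/2^10 = 19.531 mV.
(8.32236 − (−10)) / 0.0195312 = 938.105 LSBs.
round(938.105) = 938.

code 938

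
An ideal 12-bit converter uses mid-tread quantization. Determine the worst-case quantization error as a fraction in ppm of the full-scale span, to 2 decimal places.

Rounding → worst-case error = ½ LSB = V_FS/2^13, so 1e+06/8192 = 122.07 ppm of full scale.

122.07 ppm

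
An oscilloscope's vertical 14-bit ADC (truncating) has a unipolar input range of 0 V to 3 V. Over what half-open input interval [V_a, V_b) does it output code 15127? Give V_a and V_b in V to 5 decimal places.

[2.76984 V, 2.77002 V)

LSB = 3/2^14 = 183.11 µV.
V_a = V_low + 15127·LSB = 2.76984 V; V_b = V_low + 15128·LSB = 2.77002 V.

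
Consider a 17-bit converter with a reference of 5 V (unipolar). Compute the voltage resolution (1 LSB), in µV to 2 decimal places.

38.15 µV

Full-scale span = 5 V.
LSB = 5 / 2^17 = 5 / 131072 = 3.8147e-05 V = 38.15 µV.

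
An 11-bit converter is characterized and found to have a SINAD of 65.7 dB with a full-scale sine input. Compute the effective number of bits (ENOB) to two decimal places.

10.62 bits

ENOB = (SINAD − 1.76) / 6.02 = (65.7 − 1.76)/6.02 = 10.621.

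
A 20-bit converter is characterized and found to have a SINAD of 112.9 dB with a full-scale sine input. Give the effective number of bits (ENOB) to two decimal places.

ENOB = (SINAD − 1.76) / 6.02 = (112.9 − 1.76)/6.02 = 18.462.

18.46 bits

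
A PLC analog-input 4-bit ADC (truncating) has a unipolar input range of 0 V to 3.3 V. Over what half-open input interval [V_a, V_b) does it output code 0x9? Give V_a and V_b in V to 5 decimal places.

[1.85625 V, 2.06250 V)

LSB = 3.3/2^4 = 206.250 mV.
Code 0x9 = 9 decimal.
V_a = V_low + 9·LSB = 1.85625 V; V_b = V_low + 10·LSB = 2.0625 V.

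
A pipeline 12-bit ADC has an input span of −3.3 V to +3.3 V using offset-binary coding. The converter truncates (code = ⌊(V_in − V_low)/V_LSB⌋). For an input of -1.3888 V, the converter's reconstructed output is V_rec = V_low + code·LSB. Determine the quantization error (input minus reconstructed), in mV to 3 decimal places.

LSB = 6.6/2^12 = 1.611 mV.
(-1.3888 − (−3.3))/0.00161133 = 1186.1023; ⌊·⌋ gives code 1186.
V_rec = (−3.3) + 1186·0.00161133 = -1.3889648 V.
V_in − V_rec = 0.000164844 V = 0.165 mV.

0.165 mV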